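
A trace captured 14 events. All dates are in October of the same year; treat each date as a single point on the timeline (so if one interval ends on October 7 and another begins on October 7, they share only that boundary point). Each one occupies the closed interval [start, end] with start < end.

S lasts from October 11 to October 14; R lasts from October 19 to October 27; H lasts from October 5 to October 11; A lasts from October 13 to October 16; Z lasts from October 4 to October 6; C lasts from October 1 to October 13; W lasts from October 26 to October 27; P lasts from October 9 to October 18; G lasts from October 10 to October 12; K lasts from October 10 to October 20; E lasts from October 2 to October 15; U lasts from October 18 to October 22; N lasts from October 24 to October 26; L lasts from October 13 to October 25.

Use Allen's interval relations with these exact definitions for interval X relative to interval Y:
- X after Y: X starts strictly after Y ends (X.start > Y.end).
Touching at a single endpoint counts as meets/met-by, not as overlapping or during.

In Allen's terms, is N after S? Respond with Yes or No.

Yes

N = [October 24, October 26], S = [October 11, October 14].
Actual relation of N to S: after.
Asked whether 'after' holds → Yes.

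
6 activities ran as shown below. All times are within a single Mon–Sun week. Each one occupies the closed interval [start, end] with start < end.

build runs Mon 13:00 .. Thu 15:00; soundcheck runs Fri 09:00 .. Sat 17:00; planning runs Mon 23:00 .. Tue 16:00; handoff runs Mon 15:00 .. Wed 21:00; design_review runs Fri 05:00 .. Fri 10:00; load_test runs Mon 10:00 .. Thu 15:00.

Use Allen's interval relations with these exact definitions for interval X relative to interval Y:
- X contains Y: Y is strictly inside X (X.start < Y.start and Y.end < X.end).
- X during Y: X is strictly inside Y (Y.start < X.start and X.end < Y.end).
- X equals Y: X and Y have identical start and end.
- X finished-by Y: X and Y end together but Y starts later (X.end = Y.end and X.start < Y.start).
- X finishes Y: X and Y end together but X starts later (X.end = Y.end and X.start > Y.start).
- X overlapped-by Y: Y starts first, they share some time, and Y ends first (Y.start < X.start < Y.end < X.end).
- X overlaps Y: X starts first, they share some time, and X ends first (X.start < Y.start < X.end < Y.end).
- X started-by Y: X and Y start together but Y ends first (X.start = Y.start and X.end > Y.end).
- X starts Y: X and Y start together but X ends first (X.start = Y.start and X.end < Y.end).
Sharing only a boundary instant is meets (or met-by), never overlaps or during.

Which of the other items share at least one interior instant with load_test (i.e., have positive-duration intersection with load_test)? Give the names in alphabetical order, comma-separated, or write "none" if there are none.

build, handoff, planning

Target load_test = [Mon 10:00, Thu 15:00].
build [Mon 13:00, Thu 15:00] → finishes → yes.
design_review [Fri 05:00, Fri 10:00] → after → no.
handoff [Mon 15:00, Wed 21:00] → during → yes.
planning [Mon 23:00, Tue 16:00] → during → yes.
soundcheck [Fri 09:00, Sat 17:00] → after → no.
Result: build, handoff, planning.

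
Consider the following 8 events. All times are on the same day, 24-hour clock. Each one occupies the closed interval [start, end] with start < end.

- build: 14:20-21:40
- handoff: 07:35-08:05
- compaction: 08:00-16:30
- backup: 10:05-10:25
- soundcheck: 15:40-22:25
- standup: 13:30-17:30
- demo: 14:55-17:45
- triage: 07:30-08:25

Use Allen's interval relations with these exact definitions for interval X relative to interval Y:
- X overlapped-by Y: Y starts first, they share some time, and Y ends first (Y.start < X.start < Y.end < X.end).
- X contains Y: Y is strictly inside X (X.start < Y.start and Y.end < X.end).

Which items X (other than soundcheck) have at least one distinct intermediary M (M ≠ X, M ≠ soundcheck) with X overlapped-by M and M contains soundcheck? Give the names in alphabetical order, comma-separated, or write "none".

Target soundcheck = [15:40, 22:25].
Intermediaries M with M contains soundcheck: none.
Union: none.

none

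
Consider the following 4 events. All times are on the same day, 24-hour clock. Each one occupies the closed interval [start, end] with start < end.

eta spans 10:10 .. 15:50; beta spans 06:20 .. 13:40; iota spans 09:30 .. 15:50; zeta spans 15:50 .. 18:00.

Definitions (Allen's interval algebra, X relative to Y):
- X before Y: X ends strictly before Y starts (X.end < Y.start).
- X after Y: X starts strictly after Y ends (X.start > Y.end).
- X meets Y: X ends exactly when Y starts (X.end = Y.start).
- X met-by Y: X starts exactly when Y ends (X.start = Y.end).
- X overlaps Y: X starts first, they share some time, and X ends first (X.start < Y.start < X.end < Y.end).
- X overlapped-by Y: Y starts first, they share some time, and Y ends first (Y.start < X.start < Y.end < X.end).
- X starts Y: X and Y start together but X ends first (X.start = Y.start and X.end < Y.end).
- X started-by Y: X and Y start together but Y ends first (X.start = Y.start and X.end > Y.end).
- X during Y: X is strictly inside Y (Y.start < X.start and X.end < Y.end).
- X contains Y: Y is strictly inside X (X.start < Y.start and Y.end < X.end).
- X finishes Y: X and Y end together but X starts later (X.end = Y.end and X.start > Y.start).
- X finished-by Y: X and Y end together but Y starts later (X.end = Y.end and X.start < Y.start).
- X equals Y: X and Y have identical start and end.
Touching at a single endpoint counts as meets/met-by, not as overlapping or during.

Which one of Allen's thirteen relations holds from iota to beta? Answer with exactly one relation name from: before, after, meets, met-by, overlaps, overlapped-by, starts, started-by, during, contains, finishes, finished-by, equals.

iota = [09:30, 15:50]; beta = [06:20, 13:40].
Compare endpoints: iota.start > beta.start, iota.start < beta.end, iota.end > beta.start, iota.end > beta.end.
That pattern is 'overlapped-by'.

overlapped-by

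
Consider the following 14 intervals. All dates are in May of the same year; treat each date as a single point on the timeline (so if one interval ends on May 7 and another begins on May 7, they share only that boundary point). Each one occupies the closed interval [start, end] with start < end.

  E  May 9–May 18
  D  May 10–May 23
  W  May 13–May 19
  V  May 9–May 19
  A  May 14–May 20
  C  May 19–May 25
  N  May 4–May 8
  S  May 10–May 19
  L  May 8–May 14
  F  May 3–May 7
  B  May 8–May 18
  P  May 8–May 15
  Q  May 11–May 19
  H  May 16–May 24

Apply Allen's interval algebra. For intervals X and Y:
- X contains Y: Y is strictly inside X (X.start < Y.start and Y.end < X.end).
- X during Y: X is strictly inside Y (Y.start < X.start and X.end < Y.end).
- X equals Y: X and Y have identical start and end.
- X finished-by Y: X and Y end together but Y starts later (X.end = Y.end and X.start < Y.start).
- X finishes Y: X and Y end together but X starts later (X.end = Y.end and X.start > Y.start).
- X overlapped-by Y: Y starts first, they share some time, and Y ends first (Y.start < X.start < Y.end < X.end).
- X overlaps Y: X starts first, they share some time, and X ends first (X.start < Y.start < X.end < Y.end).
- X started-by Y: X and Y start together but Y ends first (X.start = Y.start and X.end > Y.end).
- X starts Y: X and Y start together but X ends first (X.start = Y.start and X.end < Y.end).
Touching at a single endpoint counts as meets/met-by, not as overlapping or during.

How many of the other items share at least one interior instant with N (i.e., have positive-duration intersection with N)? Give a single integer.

1

Target N = [May 4, May 8].
A [May 14, May 20] → after → no.
B [May 8, May 18] → met-by → no.
C [May 19, May 25] → after → no.
D [May 10, May 23] → after → no.
E [May 9, May 18] → after → no.
F [May 3, May 7] → overlaps → counts.
H [May 16, May 24] → after → no.
L [May 8, May 14] → met-by → no.
P [May 8, May 15] → met-by → no.
Q [May 11, May 19] → after → no.
S [May 10, May 19] → after → no.
V [May 9, May 19] → after → no.
W [May 13, May 19] → after → no.
Total: 1.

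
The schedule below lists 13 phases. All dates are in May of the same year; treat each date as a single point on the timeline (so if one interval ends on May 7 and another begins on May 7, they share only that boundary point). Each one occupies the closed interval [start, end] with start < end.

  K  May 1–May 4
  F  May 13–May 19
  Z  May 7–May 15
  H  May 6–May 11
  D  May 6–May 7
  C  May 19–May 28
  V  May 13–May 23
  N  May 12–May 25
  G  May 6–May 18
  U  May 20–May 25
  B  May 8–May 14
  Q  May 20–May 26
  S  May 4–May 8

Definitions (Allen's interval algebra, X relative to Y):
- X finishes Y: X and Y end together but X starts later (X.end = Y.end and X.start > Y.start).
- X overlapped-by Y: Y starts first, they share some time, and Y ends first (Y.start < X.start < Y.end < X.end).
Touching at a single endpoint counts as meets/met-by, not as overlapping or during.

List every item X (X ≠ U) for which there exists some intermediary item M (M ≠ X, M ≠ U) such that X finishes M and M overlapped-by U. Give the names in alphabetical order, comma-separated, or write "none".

none

Target U = [May 20, May 25].
Intermediaries M with M overlapped-by U: none.
Union: none.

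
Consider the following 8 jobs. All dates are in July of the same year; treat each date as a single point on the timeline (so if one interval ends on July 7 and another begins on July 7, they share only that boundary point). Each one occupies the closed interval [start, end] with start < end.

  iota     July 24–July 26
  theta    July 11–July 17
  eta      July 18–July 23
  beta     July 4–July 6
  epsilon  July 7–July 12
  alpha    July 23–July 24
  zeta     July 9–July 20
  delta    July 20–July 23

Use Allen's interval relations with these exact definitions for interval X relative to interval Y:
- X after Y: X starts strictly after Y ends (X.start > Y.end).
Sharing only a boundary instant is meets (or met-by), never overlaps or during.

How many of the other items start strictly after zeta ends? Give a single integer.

Target zeta = [July 9, July 20].
alpha [July 23, July 24] → after → counts.
beta [July 4, July 6] → before → no.
delta [July 20, July 23] → met-by → no.
epsilon [July 7, July 12] → overlaps → no.
eta [July 18, July 23] → overlapped-by → no.
iota [July 24, July 26] → after → counts.
theta [July 11, July 17] → during → no.
Total: 2.

2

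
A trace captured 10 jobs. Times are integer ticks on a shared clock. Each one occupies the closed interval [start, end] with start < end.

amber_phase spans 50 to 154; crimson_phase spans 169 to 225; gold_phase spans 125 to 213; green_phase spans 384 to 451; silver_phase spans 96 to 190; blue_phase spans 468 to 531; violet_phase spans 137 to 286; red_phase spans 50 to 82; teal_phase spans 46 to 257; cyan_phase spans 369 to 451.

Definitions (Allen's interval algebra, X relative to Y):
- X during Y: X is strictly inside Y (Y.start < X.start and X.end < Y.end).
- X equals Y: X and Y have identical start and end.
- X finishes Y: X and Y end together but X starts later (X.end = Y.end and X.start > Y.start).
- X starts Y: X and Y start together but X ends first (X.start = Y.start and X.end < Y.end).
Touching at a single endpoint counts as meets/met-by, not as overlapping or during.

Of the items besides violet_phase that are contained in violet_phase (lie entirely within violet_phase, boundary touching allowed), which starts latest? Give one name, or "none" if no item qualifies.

Target violet_phase = [137, 286].
amber_phase [50, 154] → overlaps → excluded.
blue_phase [468, 531] → after → excluded.
crimson_phase [169, 225] → during → candidate.
cyan_phase [369, 451] → after → excluded.
gold_phase [125, 213] → overlaps → excluded.
green_phase [384, 451] → after → excluded.
red_phase [50, 82] → before → excluded.
silver_phase [96, 190] → overlaps → excluded.
teal_phase [46, 257] → overlaps → excluded.
Among candidates, latest start is 169 → crimson_phase.

crimson_phase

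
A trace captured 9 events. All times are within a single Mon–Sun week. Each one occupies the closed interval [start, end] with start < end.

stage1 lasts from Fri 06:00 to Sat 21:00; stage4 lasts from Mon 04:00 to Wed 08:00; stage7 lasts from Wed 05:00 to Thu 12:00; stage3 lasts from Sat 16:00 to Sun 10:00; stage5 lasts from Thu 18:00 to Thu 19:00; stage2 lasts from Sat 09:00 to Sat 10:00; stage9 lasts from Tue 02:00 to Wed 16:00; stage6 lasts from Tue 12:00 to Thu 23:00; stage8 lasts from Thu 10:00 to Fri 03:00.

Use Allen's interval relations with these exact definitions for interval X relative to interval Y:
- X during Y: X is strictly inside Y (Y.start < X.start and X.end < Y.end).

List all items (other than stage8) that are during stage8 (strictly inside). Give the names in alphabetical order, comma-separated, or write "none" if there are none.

Target stage8 = [Thu 10:00, Fri 03:00].
stage1 [Fri 06:00, Sat 21:00] → after → no.
stage2 [Sat 09:00, Sat 10:00] → after → no.
stage3 [Sat 16:00, Sun 10:00] → after → no.
stage4 [Mon 04:00, Wed 08:00] → before → no.
stage5 [Thu 18:00, Thu 19:00] → during → yes.
stage6 [Tue 12:00, Thu 23:00] → overlaps → no.
stage7 [Wed 05:00, Thu 12:00] → overlaps → no.
stage9 [Tue 02:00, Wed 16:00] → before → no.
Result: stage5.

stage5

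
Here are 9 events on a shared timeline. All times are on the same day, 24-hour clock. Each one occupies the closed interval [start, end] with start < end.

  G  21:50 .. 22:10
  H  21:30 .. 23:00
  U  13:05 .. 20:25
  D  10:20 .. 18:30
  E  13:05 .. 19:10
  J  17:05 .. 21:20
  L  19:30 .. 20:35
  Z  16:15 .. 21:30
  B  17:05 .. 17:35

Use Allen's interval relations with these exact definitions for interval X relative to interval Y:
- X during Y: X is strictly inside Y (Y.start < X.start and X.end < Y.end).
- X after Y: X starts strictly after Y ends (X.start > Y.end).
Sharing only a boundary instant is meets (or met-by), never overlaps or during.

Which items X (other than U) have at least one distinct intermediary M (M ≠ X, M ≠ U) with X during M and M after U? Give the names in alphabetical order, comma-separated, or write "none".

G

Target U = [13:05, 20:25].
Intermediaries M with M after U: G, H.
Via G — items with X during G: none.
Via H — items with X during H: G.
Union: G.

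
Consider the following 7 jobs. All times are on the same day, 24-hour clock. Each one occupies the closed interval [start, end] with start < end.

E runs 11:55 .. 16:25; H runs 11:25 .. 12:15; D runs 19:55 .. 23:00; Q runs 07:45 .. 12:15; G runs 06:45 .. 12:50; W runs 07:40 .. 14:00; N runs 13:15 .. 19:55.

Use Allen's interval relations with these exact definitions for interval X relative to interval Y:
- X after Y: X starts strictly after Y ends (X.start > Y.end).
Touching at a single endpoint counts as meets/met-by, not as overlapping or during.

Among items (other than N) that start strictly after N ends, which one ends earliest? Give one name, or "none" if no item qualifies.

none

Target N = [13:15, 19:55].
D [19:55, 23:00] → met-by → excluded.
E [11:55, 16:25] → overlaps → excluded.
G [06:45, 12:50] → before → excluded.
H [11:25, 12:15] → before → excluded.
Q [07:45, 12:15] → before → excluded.
W [07:40, 14:00] → overlaps → excluded.
No candidates → none.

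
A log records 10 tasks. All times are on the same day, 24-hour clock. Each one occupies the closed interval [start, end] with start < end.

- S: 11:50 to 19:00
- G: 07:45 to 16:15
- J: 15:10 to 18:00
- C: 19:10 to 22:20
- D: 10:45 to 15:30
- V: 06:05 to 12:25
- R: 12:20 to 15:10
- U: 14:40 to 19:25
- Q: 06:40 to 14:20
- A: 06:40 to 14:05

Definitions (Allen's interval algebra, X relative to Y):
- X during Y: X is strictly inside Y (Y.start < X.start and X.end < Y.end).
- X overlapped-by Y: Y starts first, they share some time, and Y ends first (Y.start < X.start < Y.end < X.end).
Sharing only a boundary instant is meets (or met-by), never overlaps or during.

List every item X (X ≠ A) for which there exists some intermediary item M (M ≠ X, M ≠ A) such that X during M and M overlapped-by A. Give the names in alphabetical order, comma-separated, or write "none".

D, J, R

Target A = [06:40, 14:05].
Intermediaries M with M overlapped-by A: D, G, R, S.
Via D — items with X during D: R.
Via G — items with X during G: D, R.
Via R — items with X during R: none.
Via S — items with X during S: J, R.
Union: D, J, R.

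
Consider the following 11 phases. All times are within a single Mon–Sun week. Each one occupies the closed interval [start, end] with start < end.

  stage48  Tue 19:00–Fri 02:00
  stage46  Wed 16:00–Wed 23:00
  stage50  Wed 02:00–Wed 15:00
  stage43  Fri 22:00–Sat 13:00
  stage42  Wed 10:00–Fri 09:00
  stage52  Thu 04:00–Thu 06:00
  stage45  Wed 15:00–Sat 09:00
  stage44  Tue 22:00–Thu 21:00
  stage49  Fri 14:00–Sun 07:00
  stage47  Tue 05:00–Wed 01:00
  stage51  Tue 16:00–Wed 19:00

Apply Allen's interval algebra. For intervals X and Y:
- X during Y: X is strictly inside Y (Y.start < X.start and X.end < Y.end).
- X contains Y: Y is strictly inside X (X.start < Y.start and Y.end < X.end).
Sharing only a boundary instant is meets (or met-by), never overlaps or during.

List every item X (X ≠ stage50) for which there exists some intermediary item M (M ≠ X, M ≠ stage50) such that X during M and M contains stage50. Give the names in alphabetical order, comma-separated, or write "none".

stage44, stage46, stage52

Target stage50 = [Wed 02:00, Wed 15:00].
Intermediaries M with M contains stage50: stage44, stage48, stage51.
Via stage44 — items with X during stage44: stage46, stage52.
Via stage48 — items with X during stage48: stage44, stage46, stage52.
Via stage51 — items with X during stage51: none.
Union: stage44, stage46, stage52.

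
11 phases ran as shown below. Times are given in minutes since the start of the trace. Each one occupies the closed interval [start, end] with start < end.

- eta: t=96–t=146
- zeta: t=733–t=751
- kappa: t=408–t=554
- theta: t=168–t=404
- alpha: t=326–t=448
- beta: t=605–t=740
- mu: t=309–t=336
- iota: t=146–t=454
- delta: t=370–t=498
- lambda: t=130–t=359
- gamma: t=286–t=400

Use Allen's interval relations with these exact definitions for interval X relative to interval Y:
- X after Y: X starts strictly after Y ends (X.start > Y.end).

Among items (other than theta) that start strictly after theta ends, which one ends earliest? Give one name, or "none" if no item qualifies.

Target theta = [t=168, t=404].
alpha [t=326, t=448] → overlapped-by → excluded.
beta [t=605, t=740] → after → candidate.
delta [t=370, t=498] → overlapped-by → excluded.
eta [t=96, t=146] → before → excluded.
gamma [t=286, t=400] → during → excluded.
iota [t=146, t=454] → contains → excluded.
kappa [t=408, t=554] → after → candidate.
lambda [t=130, t=359] → overlaps → excluded.
mu [t=309, t=336] → during → excluded.
zeta [t=733, t=751] → after → candidate.
Among candidates, earliest end is t=554 → kappa.

kappa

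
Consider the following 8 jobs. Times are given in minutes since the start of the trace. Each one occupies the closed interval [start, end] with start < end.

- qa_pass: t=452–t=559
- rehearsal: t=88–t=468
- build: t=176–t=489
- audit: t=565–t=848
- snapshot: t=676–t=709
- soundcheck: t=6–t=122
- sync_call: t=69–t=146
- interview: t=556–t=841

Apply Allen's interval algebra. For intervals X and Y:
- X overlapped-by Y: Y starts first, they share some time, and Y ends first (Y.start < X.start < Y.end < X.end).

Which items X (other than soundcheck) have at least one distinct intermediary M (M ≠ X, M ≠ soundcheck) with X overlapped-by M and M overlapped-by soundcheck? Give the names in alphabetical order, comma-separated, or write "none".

build, qa_pass, rehearsal

Target soundcheck = [t=6, t=122].
Intermediaries M with M overlapped-by soundcheck: rehearsal, sync_call.
Via rehearsal — items with X overlapped-by rehearsal: build, qa_pass.
Via sync_call — items with X overlapped-by sync_call: rehearsal.
Union: build, qa_pass, rehearsal.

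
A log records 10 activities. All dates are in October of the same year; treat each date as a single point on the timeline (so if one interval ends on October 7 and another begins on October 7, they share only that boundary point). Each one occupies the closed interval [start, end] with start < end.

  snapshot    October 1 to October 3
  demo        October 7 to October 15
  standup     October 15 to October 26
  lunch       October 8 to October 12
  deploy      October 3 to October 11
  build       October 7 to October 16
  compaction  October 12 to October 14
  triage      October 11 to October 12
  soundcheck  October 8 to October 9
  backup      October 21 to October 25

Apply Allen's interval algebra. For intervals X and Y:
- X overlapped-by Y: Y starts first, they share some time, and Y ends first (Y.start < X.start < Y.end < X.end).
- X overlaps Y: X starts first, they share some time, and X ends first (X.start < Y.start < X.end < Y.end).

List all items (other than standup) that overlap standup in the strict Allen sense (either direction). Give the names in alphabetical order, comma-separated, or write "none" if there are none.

Target standup = [October 15, October 26].
backup [October 21, October 25] → during → no.
build [October 7, October 16] → overlaps → yes.
compaction [October 12, October 14] → before → no.
demo [October 7, October 15] → meets → no.
deploy [October 3, October 11] → before → no.
lunch [October 8, October 12] → before → no.
snapshot [October 1, October 3] → before → no.
soundcheck [October 8, October 9] → before → no.
triage [October 11, October 12] → before → no.
Result: build.

build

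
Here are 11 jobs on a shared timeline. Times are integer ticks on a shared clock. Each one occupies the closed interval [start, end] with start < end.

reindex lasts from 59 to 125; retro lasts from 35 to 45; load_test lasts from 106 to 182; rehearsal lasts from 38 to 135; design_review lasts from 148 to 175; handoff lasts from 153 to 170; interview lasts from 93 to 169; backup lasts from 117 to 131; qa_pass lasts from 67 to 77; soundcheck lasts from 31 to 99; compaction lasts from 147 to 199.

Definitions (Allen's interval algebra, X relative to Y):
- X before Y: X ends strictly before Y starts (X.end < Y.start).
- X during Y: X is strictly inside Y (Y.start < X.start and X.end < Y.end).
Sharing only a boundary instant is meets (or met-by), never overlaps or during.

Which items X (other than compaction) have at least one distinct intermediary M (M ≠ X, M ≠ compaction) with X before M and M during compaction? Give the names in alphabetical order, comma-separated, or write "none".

Target compaction = [147, 199].
Intermediaries M with M during compaction: design_review, handoff.
Via design_review — items with X before design_review: backup, qa_pass, rehearsal, reindex, retro, soundcheck.
Via handoff — items with X before handoff: backup, qa_pass, rehearsal, reindex, retro, soundcheck.
Union: backup, qa_pass, rehearsal, reindex, retro, soundcheck.

backup, qa_pass, rehearsal, reindex, retro, soundcheck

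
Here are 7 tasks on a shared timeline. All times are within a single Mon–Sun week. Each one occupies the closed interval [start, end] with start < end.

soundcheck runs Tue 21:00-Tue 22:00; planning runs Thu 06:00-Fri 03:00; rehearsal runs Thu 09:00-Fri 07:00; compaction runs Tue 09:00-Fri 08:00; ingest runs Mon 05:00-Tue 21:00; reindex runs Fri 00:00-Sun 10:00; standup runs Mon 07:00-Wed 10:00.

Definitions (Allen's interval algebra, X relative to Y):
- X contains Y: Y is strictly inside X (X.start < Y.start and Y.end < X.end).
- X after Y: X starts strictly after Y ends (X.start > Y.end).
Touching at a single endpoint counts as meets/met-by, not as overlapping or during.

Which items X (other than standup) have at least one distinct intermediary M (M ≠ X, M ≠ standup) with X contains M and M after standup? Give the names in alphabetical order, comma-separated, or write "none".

compaction

Target standup = [Mon 07:00, Wed 10:00].
Intermediaries M with M after standup: planning, rehearsal, reindex.
Via planning — items with X contains planning: compaction.
Via rehearsal — items with X contains rehearsal: compaction.
Via reindex — items with X contains reindex: none.
Union: compaction.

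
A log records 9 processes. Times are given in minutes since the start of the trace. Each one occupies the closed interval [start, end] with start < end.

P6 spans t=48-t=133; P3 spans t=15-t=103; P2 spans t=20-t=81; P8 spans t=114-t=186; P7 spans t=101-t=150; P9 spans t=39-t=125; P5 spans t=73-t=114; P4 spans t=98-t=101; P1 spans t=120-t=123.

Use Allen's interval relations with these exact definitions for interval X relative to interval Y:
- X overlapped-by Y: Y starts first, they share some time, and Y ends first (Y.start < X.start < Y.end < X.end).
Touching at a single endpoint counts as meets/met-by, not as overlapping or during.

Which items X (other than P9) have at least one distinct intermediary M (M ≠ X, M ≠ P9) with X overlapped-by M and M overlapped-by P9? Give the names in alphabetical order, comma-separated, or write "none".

P7, P8

Target P9 = [t=39, t=125].
Intermediaries M with M overlapped-by P9: P6, P7, P8.
Via P6 — items with X overlapped-by P6: P7, P8.
Via P7 — items with X overlapped-by P7: P8.
Via P8 — items with X overlapped-by P8: none.
Union: P7, P8.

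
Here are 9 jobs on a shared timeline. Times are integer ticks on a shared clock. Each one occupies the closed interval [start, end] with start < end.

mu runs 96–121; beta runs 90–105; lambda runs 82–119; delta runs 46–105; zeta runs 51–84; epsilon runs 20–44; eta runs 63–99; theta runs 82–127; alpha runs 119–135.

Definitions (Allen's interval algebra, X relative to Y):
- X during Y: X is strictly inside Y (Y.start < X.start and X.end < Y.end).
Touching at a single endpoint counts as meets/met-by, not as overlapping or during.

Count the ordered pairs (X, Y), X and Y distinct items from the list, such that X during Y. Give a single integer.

Checking all 72 ordered pairs for relation 'during'; matching pairs in alphabetical order:
(beta, lambda): beta during lambda ✓
(beta, theta): beta during theta ✓
(eta, delta): eta during delta ✓
(mu, theta): mu during theta ✓
(zeta, delta): zeta during delta ✓
Count: 5.

5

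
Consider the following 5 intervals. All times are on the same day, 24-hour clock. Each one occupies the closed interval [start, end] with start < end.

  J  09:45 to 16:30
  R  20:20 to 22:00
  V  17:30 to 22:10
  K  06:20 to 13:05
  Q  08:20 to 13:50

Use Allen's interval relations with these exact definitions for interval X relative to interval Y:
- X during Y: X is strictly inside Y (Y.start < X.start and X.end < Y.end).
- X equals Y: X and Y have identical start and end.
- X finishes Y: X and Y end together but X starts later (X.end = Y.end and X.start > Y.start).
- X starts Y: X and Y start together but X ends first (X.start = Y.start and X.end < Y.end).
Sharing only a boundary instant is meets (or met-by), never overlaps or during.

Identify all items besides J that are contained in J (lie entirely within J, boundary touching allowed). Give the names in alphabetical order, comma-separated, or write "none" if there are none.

Target J = [09:45, 16:30].
K [06:20, 13:05] → overlaps → no.
Q [08:20, 13:50] → overlaps → no.
R [20:20, 22:00] → after → no.
V [17:30, 22:10] → after → no.
Result: none.

none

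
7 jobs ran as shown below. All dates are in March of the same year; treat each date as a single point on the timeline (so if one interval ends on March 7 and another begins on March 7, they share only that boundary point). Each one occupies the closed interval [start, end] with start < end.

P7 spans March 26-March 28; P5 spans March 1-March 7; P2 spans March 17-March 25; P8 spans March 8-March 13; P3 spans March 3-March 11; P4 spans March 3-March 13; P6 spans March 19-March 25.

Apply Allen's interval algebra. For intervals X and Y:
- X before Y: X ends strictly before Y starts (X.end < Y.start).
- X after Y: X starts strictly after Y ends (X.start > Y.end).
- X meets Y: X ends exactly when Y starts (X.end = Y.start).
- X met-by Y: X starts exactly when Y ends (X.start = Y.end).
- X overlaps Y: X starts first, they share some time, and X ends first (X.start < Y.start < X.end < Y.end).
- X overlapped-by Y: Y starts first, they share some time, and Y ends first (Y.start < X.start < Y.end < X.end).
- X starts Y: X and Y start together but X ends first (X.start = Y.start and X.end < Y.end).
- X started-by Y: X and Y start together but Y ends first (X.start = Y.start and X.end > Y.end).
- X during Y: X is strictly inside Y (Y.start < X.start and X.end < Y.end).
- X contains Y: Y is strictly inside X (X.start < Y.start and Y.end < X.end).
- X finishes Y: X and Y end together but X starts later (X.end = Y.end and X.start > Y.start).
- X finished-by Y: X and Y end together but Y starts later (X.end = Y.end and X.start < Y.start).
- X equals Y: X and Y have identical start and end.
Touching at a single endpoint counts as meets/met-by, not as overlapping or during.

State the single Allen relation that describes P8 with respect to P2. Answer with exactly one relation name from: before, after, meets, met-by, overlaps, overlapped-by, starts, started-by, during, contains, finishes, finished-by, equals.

before

P8 = [March 8, March 13]; P2 = [March 17, March 25].
Compare endpoints: P8.start < P2.start, P8.start < P2.end, P8.end < P2.start, P8.end < P2.end.
That pattern is 'before'.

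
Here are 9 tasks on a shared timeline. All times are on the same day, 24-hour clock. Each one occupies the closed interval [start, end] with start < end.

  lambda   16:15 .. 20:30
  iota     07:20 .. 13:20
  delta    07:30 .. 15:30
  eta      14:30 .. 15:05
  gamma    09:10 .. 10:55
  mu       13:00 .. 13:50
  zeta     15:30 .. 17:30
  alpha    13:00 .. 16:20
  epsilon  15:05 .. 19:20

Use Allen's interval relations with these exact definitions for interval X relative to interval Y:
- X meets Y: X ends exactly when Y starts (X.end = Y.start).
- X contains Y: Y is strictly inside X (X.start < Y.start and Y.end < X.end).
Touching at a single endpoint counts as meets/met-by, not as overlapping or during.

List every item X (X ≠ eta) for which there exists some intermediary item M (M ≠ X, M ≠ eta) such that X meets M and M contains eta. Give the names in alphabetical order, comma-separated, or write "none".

Target eta = [14:30, 15:05].
Intermediaries M with M contains eta: alpha, delta.
Via alpha — items with X meets alpha: none.
Via delta — items with X meets delta: none.
Union: none.

none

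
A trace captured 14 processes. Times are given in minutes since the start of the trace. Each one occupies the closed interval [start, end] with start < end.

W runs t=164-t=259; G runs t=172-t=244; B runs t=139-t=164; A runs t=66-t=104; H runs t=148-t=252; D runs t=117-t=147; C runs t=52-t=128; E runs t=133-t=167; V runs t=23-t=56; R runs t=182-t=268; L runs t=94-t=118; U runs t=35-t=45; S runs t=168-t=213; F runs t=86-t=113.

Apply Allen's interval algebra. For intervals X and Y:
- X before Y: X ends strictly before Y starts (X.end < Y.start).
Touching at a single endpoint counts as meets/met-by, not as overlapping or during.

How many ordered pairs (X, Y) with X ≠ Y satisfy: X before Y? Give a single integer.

Checking all 182 ordered pairs for relation 'before'; matching pairs in alphabetical order:
(A, B): A before B ✓
(A, D): A before D ✓
(A, E): A before E ✓
(A, G): A before G ✓
(A, H): A before H ✓
(A, R): A before R ✓
(A, S): A before S ✓
(A, W): A before W ✓
(B, G): B before G ✓
(B, R): B before R ✓
(B, S): B before S ✓
(C, B): C before B ✓
(C, E): C before E ✓
(C, G): C before G ✓
(C, H): C before H ✓
(C, R): C before R ✓
(C, S): C before S ✓
(C, W): C before W ✓
(D, G): D before G ✓
(D, H): D before H ✓
(D, R): D before R ✓
(D, S): D before S ✓
(D, W): D before W ✓
(E, G): E before G ✓
... plus 40 further pairs not listed.
Count: 64.

64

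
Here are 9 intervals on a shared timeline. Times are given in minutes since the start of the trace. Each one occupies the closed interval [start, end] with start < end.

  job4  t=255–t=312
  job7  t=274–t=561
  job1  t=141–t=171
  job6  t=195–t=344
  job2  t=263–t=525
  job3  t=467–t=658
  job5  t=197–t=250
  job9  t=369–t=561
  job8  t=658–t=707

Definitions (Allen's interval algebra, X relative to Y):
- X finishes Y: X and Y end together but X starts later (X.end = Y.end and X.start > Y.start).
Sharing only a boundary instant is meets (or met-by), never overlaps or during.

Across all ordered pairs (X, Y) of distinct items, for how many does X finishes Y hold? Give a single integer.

1

Checking all 72 ordered pairs for relation 'finishes'; matching pairs in alphabetical order:
(job9, job7): job9 finishes job7 ✓
Count: 1.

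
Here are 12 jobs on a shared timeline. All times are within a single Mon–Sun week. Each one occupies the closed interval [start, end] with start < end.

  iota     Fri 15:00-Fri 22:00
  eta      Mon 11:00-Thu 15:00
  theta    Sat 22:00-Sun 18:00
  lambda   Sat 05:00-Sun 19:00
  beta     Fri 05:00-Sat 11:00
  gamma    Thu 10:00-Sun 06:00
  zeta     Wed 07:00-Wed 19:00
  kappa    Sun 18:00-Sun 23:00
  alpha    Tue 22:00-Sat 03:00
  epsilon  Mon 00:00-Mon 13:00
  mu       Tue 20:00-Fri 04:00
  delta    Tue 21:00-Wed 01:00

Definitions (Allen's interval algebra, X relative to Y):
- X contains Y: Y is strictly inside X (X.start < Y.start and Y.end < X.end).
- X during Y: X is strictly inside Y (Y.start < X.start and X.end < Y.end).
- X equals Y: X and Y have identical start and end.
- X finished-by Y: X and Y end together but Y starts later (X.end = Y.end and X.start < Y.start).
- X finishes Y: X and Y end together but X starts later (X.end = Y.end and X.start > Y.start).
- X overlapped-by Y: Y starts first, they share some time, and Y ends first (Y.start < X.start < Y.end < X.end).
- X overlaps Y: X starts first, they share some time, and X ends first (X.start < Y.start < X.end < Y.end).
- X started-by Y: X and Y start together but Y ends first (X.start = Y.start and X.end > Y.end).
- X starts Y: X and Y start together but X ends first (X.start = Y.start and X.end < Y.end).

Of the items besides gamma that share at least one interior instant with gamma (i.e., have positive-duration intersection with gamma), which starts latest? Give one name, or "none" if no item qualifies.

theta

Target gamma = [Thu 10:00, Sun 06:00].
alpha [Tue 22:00, Sat 03:00] → overlaps → candidate.
beta [Fri 05:00, Sat 11:00] → during → candidate.
delta [Tue 21:00, Wed 01:00] → before → excluded.
epsilon [Mon 00:00, Mon 13:00] → before → excluded.
eta [Mon 11:00, Thu 15:00] → overlaps → candidate.
iota [Fri 15:00, Fri 22:00] → during → candidate.
kappa [Sun 18:00, Sun 23:00] → after → excluded.
lambda [Sat 05:00, Sun 19:00] → overlapped-by → candidate.
mu [Tue 20:00, Fri 04:00] → overlaps → candidate.
theta [Sat 22:00, Sun 18:00] → overlapped-by → candidate.
zeta [Wed 07:00, Wed 19:00] → before → excluded.
Among candidates, latest start is Sat 22:00 → theta.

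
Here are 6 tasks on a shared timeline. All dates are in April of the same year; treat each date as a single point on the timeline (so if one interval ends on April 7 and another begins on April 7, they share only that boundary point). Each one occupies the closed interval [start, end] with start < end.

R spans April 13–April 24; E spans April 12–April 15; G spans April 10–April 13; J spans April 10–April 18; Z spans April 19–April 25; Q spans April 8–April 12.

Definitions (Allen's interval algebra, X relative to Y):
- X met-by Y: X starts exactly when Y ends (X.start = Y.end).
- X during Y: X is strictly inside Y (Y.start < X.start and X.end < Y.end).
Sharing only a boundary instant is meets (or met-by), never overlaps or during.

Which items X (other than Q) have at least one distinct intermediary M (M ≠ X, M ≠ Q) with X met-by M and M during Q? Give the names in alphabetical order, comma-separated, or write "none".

none

Target Q = [April 8, April 12].
Intermediaries M with M during Q: none.
Union: none.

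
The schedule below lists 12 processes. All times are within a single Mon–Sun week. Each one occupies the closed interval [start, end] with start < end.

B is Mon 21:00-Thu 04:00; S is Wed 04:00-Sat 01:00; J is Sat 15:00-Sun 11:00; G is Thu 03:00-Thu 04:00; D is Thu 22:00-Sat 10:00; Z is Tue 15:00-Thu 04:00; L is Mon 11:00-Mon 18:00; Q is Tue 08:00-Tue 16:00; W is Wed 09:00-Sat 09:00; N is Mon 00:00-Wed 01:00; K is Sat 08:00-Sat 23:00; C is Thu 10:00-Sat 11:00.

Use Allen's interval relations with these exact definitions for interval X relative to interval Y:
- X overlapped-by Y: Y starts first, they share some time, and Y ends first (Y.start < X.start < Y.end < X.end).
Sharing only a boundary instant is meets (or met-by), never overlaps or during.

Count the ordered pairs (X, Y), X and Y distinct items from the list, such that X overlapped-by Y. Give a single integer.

Checking all 132 ordered pairs for relation 'overlapped-by'; matching pairs in alphabetical order:
(B, N): B overlapped-by N ✓
(C, S): C overlapped-by S ✓
(C, W): C overlapped-by W ✓
(D, S): D overlapped-by S ✓
(D, W): D overlapped-by W ✓
(J, K): J overlapped-by K ✓
(K, C): K overlapped-by C ✓
(K, D): K overlapped-by D ✓
(K, W): K overlapped-by W ✓
(S, B): S overlapped-by B ✓
(S, Z): S overlapped-by Z ✓
(W, B): W overlapped-by B ✓
(W, S): W overlapped-by S ✓
(W, Z): W overlapped-by Z ✓
(Z, N): Z overlapped-by N ✓
(Z, Q): Z overlapped-by Q ✓
Count: 16.

16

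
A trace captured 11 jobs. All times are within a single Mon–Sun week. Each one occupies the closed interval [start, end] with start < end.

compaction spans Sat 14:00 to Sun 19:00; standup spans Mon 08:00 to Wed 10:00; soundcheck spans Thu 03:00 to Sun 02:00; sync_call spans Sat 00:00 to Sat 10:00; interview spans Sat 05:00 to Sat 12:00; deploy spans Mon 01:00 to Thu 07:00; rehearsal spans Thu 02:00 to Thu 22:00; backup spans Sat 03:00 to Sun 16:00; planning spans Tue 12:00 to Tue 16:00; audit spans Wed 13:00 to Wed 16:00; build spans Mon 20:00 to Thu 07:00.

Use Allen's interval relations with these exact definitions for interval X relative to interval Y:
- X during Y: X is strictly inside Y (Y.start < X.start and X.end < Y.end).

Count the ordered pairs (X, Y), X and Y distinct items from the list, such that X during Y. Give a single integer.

Checking all 110 ordered pairs for relation 'during'; matching pairs in alphabetical order:
(audit, build): audit during build ✓
(audit, deploy): audit during deploy ✓
(interview, backup): interview during backup ✓
(interview, soundcheck): interview during soundcheck ✓
(planning, build): planning during build ✓
(planning, deploy): planning during deploy ✓
(planning, standup): planning during standup ✓
(standup, deploy): standup during deploy ✓
(sync_call, soundcheck): sync_call during soundcheck ✓
Count: 9.

9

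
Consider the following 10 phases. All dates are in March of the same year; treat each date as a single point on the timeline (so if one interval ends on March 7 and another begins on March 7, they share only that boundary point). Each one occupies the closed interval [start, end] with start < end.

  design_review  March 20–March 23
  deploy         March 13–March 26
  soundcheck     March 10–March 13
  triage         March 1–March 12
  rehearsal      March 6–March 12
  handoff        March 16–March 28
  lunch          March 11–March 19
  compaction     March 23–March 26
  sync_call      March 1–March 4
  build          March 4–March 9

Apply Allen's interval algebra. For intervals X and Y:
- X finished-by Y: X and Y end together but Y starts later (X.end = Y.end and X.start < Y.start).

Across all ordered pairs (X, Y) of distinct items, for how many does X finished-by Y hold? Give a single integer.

2

Checking all 90 ordered pairs for relation 'finished-by'; matching pairs in alphabetical order:
(deploy, compaction): deploy finished-by compaction ✓
(triage, rehearsal): triage finished-by rehearsal ✓
Count: 2.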